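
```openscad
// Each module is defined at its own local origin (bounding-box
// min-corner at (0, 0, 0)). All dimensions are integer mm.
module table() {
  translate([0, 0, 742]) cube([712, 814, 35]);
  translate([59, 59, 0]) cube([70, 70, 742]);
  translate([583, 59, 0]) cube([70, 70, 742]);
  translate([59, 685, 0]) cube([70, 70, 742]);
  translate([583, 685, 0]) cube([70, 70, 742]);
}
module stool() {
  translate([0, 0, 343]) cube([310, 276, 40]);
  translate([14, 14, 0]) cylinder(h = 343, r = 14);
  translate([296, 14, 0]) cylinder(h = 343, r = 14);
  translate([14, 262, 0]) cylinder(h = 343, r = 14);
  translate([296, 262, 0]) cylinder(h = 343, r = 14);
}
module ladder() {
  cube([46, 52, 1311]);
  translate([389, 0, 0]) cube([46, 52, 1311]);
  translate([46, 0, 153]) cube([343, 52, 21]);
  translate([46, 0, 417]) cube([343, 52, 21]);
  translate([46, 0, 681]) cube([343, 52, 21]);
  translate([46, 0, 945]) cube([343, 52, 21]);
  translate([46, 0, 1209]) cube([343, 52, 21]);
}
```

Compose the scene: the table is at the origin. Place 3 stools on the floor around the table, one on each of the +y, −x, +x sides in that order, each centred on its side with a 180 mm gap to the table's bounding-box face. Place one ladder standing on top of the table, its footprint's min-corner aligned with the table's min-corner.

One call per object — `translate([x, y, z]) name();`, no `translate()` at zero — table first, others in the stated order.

table();
translate([201, 994, 0]) stool();
translate([-490, 269, 0]) stool();
translate([892, 269, 0]) stool();
translate([0, 0, 777]) ladder();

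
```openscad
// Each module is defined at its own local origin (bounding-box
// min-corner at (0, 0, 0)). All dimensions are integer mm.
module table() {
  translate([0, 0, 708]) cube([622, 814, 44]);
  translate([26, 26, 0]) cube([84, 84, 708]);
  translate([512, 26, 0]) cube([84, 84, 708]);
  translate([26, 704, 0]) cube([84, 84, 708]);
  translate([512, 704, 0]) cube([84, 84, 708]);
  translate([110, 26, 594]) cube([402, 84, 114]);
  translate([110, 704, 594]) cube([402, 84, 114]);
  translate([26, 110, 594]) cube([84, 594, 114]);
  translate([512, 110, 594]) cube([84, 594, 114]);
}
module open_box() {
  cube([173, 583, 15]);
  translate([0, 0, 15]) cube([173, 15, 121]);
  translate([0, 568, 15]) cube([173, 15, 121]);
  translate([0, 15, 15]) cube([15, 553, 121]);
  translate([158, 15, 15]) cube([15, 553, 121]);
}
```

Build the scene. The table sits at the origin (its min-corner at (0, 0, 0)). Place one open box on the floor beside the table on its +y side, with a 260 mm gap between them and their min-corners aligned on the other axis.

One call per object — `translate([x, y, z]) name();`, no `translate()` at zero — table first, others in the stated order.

table();
translate([0, 1074, 0]) open_box();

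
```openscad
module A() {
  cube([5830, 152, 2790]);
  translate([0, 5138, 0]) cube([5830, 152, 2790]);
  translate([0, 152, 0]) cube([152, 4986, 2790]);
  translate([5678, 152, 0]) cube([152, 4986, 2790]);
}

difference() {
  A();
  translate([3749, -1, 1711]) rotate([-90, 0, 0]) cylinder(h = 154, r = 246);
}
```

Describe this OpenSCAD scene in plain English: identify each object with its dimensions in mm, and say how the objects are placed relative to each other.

A is a box-shaped house frame (walls only): outside footprint 5830×5290 mm, wall height 2790 mm, wall thickness 152 mm. The two y-facing walls run the full x-width; the two x-facing walls fit between the inner faces of the y-facing walls.

The house frame has a circular hole of radius 246 mm through its front wall, centred at (x = 3749, z = 1711).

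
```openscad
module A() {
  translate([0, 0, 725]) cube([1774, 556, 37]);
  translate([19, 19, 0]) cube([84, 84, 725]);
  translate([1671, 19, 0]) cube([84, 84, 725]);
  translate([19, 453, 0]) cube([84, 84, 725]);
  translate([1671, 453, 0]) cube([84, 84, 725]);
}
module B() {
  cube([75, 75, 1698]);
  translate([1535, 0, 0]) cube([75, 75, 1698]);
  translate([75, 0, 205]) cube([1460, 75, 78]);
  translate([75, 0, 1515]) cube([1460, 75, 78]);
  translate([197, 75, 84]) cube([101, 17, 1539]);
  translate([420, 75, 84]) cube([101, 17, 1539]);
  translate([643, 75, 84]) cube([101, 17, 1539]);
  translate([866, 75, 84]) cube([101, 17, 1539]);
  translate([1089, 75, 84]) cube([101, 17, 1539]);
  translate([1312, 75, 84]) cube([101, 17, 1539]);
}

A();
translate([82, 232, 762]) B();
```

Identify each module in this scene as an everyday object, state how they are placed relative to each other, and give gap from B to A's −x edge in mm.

The fence section's min-x is at 82; the table's min-x is 0; gap = 82 mm.

A is a table. B is a fence section. The fence section is on top of the table, centred. The gap from the fence section to the table's −x edge is 82 mm.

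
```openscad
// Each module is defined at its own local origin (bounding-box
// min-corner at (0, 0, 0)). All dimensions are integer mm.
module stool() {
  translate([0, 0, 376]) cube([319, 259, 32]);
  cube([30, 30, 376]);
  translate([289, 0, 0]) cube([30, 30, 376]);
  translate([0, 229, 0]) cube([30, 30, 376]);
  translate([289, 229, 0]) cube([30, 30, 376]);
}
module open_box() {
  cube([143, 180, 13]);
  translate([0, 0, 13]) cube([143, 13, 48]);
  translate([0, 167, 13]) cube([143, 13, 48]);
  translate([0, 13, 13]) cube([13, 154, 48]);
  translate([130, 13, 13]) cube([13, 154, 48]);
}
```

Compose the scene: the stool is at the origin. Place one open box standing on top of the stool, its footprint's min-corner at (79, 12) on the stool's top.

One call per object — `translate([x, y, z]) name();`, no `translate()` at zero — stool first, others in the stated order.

stool();
translate([79, 12, 408]) open_box();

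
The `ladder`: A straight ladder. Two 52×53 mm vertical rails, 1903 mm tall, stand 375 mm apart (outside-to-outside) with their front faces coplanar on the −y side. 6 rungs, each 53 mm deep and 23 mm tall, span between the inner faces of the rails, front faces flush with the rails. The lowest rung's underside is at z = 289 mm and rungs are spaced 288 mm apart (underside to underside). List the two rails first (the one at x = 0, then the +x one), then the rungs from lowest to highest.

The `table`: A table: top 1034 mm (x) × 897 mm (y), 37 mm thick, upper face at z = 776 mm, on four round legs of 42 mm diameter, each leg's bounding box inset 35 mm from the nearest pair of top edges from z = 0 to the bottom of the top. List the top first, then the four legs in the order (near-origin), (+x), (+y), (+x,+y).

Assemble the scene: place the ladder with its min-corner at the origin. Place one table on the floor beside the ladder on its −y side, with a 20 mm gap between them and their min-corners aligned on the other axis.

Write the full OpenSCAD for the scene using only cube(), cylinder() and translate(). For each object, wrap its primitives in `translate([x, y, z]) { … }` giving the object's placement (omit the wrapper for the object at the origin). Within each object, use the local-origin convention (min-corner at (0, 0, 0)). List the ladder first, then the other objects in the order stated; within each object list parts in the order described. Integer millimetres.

cube([52, 53, 1903]);
translate([323, 0, 0]) cube([52, 53, 1903]);
translate([52, 0, 289]) cube([271, 53, 23]);
translate([52, 0, 577]) cube([271, 53, 23]);
translate([52, 0, 865]) cube([271, 53, 23]);
translate([52, 0, 1153]) cube([271, 53, 23]);
translate([52, 0, 1441]) cube([271, 53, 23]);
translate([52, 0, 1729]) cube([271, 53, 23]);
translate([0, -917, 0]) {
  translate([0, 0, 739]) cube([1034, 897, 37]);
  translate([56, 56, 0]) cylinder(h = 739, r = 21);
  translate([978, 56, 0]) cylinder(h = 739, r = 21);
  translate([56, 841, 0]) cylinder(h = 739, r = 21);
  translate([978, 841, 0]) cylinder(h = 739, r = 21);
}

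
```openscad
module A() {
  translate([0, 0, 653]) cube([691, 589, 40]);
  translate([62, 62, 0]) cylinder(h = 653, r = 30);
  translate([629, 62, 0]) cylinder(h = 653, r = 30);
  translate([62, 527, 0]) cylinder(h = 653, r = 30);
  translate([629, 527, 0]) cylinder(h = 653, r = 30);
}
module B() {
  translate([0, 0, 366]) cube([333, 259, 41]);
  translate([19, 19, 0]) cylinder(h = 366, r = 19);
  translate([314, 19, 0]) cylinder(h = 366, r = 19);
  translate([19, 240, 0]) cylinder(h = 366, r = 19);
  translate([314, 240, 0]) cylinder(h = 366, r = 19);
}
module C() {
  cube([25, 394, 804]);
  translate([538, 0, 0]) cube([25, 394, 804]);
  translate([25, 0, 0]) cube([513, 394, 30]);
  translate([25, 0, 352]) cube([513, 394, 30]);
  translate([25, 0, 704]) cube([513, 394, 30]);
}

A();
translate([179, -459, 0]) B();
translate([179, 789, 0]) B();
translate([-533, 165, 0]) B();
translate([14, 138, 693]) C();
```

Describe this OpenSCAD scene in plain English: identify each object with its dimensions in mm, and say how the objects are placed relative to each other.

A is a rectangular dining table. The top is 691×589×40 mm with its upper surface at z = 693 mm. It stands on four round legs of 60 mm diameter, each leg's bounding box inset 32 mm from the nearest pair of top edges, running from the floor to the underside of the top.

B is a four-legged stool. The seat is a 333×259×41 mm slab whose top surface is at z = 407 mm; four round legs, each 38 mm in diameter, run from the floor (z = 0) to the underside of the seat, each leg's axis is inset half a diameter from the nearest pair of seat edges (so the leg's bounding box is flush with the corner).

C is an open bookshelf. Two side panels, each 25 mm thick, 394 mm deep and 804 mm tall, stand 563 mm apart (outside-to-outside). Between them sit 3 shelves, each 30 mm thick and 394 mm deep, spanning the full gap between the sides. The bottom shelf rests on the floor (its underside at z = 0) and the clear gap between one shelf's top and the next shelf's underside is 322 mm.

Three stools sit around the table at the −y, +y, −x sides. The bookshelf is on top of the table.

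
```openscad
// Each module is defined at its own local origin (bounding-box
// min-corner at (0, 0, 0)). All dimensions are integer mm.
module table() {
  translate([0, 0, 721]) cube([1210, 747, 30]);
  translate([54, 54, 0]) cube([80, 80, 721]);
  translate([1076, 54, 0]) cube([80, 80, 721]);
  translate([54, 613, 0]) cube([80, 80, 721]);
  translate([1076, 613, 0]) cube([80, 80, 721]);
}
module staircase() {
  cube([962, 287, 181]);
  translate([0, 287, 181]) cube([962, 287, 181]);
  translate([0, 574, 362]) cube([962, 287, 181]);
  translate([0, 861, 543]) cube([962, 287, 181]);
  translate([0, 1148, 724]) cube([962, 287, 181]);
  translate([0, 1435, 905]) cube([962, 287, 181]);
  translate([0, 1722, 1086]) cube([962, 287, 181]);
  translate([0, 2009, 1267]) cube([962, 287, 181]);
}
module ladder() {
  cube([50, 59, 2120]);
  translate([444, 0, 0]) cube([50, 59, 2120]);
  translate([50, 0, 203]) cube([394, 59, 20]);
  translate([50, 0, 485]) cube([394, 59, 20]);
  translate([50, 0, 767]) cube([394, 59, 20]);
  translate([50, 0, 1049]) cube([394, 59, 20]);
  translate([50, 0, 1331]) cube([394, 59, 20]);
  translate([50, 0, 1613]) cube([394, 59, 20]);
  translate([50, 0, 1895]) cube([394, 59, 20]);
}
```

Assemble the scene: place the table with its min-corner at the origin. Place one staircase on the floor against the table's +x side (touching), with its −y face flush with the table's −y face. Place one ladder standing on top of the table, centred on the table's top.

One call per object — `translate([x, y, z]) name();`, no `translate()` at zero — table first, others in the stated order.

table();
translate([1210, 0, 0]) staircase();
translate([358, 344, 751]) ladder();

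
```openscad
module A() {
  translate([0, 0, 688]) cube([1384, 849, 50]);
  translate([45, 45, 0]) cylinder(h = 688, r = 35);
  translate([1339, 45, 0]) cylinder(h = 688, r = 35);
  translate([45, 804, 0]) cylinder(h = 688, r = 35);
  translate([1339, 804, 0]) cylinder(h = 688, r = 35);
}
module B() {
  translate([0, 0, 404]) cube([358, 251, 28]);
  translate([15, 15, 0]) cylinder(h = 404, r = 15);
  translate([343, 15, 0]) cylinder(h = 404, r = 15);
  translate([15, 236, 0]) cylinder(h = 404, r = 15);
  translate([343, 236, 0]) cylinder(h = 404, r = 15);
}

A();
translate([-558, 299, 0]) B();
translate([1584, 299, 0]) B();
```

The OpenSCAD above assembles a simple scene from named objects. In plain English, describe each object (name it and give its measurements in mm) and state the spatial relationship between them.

A is a table with a 1384×849 mm rectangular top, 50 mm thick, top surface at z = 738 mm, supported by four round legs of 70 mm diameter, each leg's bounding box inset 10 mm from the nearest pair of top edges, running from the floor.

B is a four-legged stool. The seat is a 358×251×28 mm slab whose top surface is at z = 432 mm; four round legs, each 30 mm in diameter, run from the floor (z = 0) to the underside of the seat, each leg's axis is inset half a diameter from the nearest pair of seat edges (so the leg's bounding box is flush with the corner).

Two stools sit around the table at the −x, +x sides.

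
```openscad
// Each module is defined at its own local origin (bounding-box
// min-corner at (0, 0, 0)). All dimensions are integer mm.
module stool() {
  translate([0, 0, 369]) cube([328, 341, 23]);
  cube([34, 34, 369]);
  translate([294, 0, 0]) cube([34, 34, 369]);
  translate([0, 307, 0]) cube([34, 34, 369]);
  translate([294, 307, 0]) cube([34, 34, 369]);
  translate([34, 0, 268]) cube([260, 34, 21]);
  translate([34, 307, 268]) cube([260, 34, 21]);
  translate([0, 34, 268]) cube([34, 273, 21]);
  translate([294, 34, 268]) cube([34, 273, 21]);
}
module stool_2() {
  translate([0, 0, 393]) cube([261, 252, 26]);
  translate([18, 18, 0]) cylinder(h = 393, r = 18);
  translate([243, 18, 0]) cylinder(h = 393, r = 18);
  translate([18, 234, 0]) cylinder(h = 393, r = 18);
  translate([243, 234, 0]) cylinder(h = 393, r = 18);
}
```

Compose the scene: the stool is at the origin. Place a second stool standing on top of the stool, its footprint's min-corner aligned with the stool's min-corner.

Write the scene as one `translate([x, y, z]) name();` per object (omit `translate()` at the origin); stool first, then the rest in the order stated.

stool();
translate([0, 0, 392]) stool_2();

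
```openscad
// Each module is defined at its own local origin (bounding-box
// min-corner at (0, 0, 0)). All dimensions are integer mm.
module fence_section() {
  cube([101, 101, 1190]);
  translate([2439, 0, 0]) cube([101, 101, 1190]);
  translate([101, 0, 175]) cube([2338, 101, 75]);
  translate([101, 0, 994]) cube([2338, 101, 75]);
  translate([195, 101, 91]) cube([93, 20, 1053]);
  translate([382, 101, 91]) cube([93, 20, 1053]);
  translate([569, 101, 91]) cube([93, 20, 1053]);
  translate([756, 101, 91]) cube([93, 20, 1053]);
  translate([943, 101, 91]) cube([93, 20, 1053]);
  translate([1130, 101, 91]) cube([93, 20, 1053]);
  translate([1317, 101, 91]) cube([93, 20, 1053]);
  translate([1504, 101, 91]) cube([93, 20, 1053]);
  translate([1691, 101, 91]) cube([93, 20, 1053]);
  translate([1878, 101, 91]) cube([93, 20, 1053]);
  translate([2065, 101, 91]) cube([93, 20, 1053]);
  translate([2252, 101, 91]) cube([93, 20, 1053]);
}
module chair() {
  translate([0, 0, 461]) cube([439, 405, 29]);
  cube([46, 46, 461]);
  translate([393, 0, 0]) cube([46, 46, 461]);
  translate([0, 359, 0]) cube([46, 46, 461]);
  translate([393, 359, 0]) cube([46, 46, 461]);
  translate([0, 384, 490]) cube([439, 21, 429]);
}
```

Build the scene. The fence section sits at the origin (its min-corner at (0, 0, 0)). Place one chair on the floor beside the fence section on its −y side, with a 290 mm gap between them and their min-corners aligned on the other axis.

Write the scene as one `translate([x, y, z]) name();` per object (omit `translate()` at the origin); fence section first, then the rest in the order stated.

fence_section();
translate([0, -695, 0]) chair();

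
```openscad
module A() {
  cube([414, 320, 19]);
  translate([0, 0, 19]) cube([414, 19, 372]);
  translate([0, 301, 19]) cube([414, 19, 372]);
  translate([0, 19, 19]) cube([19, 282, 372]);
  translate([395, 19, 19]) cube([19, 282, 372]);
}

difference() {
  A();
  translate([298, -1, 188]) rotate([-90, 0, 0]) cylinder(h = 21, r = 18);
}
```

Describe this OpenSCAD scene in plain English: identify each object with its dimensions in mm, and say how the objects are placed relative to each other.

A is an open storage box with external size 414×320×391 mm and wall thickness 19 mm (the base is also 19 mm thick). The base covers the whole footprint; the four walls stand on the base, with the y-facing walls full-width and the x-facing walls fitting between their inner faces.

The open box has a circular hole of radius 18 mm through its front wall, centred at (x = 298, z = 188).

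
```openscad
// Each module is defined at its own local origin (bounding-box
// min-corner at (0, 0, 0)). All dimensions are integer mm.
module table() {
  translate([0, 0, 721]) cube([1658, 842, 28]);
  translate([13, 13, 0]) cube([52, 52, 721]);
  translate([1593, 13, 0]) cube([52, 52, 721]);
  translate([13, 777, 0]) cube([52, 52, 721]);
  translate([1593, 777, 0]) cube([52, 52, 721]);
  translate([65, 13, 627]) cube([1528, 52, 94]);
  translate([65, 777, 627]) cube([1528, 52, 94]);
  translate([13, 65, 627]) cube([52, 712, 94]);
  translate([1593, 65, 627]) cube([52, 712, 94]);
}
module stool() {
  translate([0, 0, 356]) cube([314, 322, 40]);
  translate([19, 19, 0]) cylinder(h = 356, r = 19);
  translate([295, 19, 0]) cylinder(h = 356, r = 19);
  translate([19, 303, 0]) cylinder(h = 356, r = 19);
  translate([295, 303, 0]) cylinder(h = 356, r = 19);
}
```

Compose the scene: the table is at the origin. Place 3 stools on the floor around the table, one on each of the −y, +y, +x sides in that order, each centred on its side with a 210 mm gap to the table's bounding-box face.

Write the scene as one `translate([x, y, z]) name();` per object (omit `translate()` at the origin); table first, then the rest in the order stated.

table();
translate([672, -532, 0]) stool();
translate([672, 1052, 0]) stool();
translate([1868, 260, 0]) stool();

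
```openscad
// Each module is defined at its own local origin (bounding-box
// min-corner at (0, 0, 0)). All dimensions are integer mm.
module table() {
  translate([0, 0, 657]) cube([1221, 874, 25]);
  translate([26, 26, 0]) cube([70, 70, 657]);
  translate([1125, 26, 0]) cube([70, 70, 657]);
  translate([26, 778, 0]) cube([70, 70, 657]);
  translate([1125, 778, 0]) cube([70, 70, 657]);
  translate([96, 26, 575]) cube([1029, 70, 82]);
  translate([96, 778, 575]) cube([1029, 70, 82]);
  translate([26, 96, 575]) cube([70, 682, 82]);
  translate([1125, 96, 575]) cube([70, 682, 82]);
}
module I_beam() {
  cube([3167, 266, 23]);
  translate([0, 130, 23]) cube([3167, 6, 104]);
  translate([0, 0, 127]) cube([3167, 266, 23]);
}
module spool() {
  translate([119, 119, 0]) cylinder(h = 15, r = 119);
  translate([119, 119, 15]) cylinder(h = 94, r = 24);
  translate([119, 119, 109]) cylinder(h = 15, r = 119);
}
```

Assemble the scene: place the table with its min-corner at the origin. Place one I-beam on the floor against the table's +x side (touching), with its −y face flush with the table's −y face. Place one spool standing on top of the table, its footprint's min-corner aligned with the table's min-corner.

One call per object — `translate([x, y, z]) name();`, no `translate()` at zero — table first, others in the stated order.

table();
translate([1221, 0, 0]) I_beam();
translate([0, 0, 682]) spool();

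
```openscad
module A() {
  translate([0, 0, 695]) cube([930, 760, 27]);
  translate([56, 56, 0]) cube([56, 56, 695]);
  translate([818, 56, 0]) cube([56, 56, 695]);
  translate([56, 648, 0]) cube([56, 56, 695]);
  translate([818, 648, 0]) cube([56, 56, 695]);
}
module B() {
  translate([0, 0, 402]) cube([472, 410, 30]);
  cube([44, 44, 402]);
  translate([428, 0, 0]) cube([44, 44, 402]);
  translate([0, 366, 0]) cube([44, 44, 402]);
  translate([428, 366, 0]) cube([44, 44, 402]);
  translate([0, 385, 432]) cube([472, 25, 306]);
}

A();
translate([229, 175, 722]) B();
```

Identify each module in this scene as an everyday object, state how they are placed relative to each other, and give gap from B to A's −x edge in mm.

A is a table. B is a chair. The chair is on top of the table, centred. The gap from the chair to the table's −x edge is 229 mm.

The chair's min-x is at 229; the table's min-x is 0; gap = 229 mm.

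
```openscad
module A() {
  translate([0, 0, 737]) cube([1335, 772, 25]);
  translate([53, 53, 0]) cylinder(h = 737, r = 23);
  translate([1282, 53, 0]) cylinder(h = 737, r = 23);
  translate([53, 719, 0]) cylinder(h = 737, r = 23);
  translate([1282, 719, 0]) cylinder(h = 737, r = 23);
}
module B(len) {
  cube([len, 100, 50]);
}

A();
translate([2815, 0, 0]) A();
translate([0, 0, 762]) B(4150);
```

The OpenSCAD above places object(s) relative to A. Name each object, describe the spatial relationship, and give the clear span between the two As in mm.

Second table starts at x = 2815; first ends at x = 1335; clear span = 2815 − 1335 = 1480 mm.

A is a table. B is a beam. A beam spans the tops of two tables. The clear span between the two tables is 1480 mm.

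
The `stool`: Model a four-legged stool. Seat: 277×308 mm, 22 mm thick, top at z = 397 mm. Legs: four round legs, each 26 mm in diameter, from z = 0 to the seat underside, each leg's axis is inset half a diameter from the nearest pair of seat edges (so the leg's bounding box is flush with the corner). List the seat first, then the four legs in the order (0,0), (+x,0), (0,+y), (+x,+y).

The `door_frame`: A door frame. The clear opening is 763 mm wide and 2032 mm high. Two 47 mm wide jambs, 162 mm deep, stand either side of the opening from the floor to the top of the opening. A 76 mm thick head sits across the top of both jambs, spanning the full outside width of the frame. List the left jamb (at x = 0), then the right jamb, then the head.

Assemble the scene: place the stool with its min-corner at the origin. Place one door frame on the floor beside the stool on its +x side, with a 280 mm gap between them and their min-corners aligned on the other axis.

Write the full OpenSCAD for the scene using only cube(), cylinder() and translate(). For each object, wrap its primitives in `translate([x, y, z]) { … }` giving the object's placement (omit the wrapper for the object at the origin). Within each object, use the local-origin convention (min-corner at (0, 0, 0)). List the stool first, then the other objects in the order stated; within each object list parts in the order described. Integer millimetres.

translate([0, 0, 375]) cube([277, 308, 22]);
translate([13, 13, 0]) cylinder(h = 375, r = 13);
translate([264, 13, 0]) cylinder(h = 375, r = 13);
translate([13, 295, 0]) cylinder(h = 375, r = 13);
translate([264, 295, 0]) cylinder(h = 375, r = 13);
translate([557, 0, 0]) {
  cube([47, 162, 2032]);
  translate([810, 0, 0]) cube([47, 162, 2032]);
  translate([0, 0, 2032]) cube([857, 162, 76]);
}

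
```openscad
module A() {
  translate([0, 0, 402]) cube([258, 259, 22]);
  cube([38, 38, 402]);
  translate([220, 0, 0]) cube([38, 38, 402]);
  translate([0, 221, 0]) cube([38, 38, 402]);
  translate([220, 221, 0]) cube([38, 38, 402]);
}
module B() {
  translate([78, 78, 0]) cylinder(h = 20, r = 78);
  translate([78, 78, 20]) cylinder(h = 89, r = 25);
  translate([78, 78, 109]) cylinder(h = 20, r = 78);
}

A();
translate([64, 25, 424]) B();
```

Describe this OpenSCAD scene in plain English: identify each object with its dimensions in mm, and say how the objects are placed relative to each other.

A is a four-legged stool. The seat is a 258×259×22 mm slab whose top surface is at z = 424 mm; four square legs, each 38×38 mm in cross-section, run from the floor (z = 0) to the underside of the seat, each flush with a corner of the seat.

B is a spool: two coaxial disc flanges of radius 78 mm and thickness 20 mm, joined by a core cylinder of radius 25 mm and height 89 mm. The lower flange rests on z = 0 and the three cylinders share a vertical axis.

The spool is on top of the stool.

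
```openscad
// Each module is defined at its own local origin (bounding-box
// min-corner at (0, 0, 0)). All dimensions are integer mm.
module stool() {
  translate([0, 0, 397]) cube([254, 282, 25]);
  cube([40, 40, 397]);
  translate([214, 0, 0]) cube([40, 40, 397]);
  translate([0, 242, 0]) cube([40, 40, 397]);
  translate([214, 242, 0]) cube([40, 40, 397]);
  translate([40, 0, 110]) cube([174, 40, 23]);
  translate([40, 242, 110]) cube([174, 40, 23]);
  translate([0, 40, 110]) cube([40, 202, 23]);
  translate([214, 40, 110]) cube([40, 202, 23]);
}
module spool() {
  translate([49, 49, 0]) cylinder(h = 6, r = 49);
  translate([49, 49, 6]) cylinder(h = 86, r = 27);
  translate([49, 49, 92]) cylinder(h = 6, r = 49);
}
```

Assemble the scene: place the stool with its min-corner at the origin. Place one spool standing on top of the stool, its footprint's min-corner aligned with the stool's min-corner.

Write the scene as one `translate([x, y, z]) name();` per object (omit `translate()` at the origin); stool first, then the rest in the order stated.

stool();
translate([0, 0, 422]) spool();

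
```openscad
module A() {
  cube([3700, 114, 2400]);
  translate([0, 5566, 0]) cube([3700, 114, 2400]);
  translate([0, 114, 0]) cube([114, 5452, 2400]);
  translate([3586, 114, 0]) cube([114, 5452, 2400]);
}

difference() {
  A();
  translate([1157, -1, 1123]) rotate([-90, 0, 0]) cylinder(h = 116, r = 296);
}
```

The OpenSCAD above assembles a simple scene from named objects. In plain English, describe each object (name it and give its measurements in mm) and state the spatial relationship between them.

A is a box-shaped house frame (walls only): outside footprint 3700×5680 mm, wall height 2400 mm, wall thickness 114 mm. The two y-facing walls run the full x-width; the two x-facing walls fit between the inner faces of the y-facing walls.

The house frame has a circular hole of radius 296 mm through its front wall, centred at (x = 1157, z = 1123).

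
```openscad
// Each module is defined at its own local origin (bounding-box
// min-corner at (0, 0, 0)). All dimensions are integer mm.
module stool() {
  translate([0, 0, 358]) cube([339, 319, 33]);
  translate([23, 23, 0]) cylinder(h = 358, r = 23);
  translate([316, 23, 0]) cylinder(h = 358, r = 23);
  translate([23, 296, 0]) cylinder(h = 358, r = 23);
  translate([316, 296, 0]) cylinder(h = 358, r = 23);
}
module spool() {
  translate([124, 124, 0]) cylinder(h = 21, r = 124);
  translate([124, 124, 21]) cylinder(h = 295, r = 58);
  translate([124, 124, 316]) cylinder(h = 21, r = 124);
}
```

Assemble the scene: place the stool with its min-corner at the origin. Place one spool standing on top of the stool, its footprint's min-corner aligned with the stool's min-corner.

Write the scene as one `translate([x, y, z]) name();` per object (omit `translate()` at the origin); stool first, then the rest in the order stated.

stool();
translate([0, 0, 391]) spool();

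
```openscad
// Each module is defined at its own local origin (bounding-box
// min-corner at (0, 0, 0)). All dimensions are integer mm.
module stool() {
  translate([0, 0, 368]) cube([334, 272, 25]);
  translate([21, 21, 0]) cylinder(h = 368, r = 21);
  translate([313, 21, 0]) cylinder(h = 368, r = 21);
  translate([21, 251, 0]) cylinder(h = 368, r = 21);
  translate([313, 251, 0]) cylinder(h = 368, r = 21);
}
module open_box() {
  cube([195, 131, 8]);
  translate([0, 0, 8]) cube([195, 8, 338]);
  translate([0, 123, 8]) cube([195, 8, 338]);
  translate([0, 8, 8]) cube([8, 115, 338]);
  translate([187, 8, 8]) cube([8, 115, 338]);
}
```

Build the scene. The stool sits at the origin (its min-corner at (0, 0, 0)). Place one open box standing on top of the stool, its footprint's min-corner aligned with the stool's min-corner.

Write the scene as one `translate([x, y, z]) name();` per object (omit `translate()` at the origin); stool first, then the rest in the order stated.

stool();
translate([0, 0, 393]) open_box();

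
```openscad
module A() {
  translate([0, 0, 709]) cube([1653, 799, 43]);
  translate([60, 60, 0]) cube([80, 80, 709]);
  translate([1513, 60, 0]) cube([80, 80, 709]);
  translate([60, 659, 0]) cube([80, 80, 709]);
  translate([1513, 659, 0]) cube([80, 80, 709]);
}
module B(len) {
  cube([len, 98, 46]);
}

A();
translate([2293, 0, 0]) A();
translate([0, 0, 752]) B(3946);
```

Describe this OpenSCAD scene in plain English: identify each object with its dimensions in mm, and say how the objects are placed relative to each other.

A is a table: top 1653 mm (x) × 799 mm (y), 43 mm thick, upper face at z = 752 mm, on four 80×80 mm square legs, each inset 60 mm from the nearest pair of top edges, running from z = 0 to the bottom of the top.

B is a rectangular beam 3946 mm long (x), 98 mm deep (y), 46 mm thick (z).

The beam spans the tops of two tables placed 640 mm apart, resting at z = 752 mm.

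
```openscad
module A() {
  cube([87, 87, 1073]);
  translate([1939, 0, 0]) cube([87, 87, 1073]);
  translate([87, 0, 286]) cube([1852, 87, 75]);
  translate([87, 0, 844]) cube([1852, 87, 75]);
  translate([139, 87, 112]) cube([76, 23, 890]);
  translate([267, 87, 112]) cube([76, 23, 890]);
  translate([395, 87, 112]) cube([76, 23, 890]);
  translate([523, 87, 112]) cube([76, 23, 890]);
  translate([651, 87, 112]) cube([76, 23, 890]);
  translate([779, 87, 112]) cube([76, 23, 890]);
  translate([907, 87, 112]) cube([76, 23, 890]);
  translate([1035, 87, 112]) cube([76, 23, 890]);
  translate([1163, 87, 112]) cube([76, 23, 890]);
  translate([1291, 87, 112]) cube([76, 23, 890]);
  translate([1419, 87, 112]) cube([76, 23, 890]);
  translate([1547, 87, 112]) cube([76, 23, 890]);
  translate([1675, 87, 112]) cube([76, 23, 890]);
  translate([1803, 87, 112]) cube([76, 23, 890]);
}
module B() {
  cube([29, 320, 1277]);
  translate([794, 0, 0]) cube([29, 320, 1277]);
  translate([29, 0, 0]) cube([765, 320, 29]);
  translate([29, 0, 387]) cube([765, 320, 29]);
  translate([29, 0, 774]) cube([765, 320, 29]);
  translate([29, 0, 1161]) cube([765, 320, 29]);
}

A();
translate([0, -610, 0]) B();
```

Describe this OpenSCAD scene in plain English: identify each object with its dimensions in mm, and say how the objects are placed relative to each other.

A is a fence section. Two 87×87 mm posts, 1073 mm tall, stand on the floor with a clear span of 1852 mm between their inner faces. Two horizontal rails of 87×75 mm section span the gap between the posts with their undersides at z = 286 mm and z = 844 mm, flush with the posts' −y face. 14 pickets, each 76 mm wide, 23 mm thick and 890 mm tall, are fixed to the +y face of the rails with their bottoms at z = 112 mm, evenly spaced across the span with equal gaps (rounded down to the nearest mm) at the −x end and between each pair — any rounding remainder accumulates at the +x end.

B is a bookshelf 823 mm wide overall, 320 mm deep and 1277 mm tall. The two sides are 29 mm thick vertical panels. 4 horizontal shelves of 29 mm thickness span between the inner faces of the sides; the lowest shelf sits on the floor and shelves are stacked with a clear vertical gap of 358 mm between each pair.

The bookshelf is on the floor beside the fence section on its −y side.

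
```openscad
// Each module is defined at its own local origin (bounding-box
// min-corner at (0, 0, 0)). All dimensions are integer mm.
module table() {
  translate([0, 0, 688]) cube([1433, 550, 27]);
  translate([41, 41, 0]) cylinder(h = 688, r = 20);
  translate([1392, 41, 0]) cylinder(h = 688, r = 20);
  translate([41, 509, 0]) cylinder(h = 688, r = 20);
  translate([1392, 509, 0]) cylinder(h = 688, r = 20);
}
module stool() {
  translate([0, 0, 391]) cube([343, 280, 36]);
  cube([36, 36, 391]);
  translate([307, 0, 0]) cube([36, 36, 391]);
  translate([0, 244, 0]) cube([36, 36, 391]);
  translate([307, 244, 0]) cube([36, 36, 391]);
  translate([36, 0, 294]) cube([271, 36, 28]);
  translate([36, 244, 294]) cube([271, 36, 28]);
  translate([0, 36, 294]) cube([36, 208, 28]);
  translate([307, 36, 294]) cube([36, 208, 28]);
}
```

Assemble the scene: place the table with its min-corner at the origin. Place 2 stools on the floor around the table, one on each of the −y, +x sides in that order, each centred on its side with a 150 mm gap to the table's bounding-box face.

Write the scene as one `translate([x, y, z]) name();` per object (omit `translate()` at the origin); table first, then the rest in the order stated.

table();
translate([545, -430, 0]) stool();
translate([1583, 135, 0]) stool();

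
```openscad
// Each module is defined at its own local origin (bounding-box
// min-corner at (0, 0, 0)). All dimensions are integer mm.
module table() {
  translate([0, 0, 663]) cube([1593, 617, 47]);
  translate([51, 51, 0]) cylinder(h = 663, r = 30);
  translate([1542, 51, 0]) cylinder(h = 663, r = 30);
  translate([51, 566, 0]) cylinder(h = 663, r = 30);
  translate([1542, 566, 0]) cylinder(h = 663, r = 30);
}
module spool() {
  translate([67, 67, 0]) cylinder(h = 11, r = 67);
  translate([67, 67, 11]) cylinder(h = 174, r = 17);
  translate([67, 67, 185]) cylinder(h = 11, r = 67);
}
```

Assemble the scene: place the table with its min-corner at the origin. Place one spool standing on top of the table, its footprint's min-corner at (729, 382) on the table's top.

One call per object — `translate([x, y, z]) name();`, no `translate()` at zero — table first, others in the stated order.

table();
translate([729, 382, 710]) spool();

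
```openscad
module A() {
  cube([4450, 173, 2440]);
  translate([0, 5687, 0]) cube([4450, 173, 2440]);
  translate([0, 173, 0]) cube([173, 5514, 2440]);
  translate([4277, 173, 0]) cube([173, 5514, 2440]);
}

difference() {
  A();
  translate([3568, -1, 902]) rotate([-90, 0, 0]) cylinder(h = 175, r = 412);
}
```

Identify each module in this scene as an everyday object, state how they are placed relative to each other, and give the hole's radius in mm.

A is a house frame. The house frame has a circular hole through its front wall. The hole's radius is 412 mm.

The subtracted cylinder has r = 412 mm.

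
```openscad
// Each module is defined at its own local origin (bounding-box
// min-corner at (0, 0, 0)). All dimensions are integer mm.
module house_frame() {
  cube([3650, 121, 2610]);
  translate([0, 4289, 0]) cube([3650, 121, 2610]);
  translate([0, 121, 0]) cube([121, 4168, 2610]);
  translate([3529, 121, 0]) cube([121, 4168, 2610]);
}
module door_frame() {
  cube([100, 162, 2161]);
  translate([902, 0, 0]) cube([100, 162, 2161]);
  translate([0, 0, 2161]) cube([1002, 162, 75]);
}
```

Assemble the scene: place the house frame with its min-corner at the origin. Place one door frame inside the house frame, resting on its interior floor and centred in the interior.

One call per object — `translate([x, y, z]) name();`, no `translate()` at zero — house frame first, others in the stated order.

house_frame();
translate([1324, 2124, 0]) door_frame();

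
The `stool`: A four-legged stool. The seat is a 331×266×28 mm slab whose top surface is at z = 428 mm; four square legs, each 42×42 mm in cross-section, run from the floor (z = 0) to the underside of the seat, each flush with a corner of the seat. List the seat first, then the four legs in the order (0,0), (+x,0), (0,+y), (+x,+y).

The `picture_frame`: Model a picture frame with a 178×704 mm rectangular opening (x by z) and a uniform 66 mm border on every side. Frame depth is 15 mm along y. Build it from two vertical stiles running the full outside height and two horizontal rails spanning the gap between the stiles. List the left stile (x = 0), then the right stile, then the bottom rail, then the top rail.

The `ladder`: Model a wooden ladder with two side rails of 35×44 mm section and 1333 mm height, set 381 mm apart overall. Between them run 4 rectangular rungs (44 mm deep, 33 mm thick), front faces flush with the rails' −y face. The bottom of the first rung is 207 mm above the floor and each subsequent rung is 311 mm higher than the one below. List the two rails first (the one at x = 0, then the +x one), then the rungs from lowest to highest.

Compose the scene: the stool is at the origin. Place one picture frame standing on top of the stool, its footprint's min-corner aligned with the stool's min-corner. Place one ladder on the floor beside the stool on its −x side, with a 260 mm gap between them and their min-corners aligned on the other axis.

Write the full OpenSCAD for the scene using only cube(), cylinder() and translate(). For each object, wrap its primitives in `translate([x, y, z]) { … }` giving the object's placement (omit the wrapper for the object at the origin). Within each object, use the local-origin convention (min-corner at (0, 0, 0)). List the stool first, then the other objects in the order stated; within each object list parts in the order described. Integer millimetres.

translate([0, 0, 400]) cube([331, 266, 28]);
cube([42, 42, 400]);
translate([289, 0, 0]) cube([42, 42, 400]);
translate([0, 224, 0]) cube([42, 42, 400]);
translate([289, 224, 0]) cube([42, 42, 400]);
translate([0, 0, 428]) {
  cube([66, 15, 836]);
  translate([244, 0, 0]) cube([66, 15, 836]);
  translate([66, 0, 0]) cube([178, 15, 66]);
  translate([66, 0, 770]) cube([178, 15, 66]);
}
translate([-641, 0, 0]) {
  cube([35, 44, 1333]);
  translate([346, 0, 0]) cube([35, 44, 1333]);
  translate([35, 0, 207]) cube([311, 44, 33]);
  translate([35, 0, 518]) cube([311, 44, 33]);
  translate([35, 0, 829]) cube([311, 44, 33]);
  translate([35, 0, 1140]) cube([311, 44, 33]);
}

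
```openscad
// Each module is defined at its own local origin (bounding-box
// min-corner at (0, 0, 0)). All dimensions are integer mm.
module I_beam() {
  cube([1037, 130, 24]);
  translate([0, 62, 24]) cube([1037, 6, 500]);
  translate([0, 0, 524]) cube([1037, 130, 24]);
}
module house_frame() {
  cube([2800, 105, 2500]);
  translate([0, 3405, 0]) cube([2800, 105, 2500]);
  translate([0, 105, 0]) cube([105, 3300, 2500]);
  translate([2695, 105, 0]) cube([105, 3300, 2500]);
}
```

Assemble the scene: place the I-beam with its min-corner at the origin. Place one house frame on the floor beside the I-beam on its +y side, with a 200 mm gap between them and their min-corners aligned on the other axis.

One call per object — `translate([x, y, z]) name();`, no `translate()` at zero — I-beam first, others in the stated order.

I_beam();
translate([0, 330, 0]) house_frame();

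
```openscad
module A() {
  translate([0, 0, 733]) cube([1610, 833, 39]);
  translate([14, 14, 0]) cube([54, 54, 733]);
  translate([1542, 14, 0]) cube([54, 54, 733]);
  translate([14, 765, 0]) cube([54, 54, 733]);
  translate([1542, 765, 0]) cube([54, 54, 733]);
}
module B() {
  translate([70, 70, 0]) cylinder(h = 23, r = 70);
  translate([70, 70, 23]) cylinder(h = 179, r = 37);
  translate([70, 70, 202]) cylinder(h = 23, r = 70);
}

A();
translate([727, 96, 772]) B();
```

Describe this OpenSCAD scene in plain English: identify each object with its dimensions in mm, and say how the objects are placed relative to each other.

A is a table with a 1610×833 mm rectangular top, 39 mm thick, top surface at z = 772 mm, supported by four 54×54 mm square legs, each inset 14 mm from the nearest pair of top edges, running from the floor.

B is a spool: two coaxial disc flanges of radius 70 mm and thickness 23 mm, joined by a core cylinder of radius 37 mm and height 179 mm. The lower flange rests on z = 0 and the three cylinders share a vertical axis.

The spool is on top of the table.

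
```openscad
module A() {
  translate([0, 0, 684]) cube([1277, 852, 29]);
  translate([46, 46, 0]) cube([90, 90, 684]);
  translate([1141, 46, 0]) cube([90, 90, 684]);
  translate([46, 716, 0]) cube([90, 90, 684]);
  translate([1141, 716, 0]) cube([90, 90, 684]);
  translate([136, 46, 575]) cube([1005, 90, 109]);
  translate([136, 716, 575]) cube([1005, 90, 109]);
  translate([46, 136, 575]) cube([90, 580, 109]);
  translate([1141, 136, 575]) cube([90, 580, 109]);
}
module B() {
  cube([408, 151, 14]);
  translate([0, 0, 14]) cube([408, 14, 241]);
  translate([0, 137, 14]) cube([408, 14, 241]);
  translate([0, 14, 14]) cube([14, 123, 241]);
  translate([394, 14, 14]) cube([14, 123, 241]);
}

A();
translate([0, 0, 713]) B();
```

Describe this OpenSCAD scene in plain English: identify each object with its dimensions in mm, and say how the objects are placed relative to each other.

A is a rectangular dining table. The top is 1277×852×29 mm with its upper surface at z = 713 mm. It stands on four 90×90 mm square legs, each inset 46 mm from the nearest pair of top edges, running from the floor to the underside of the top. Four apron rails, 90 mm thick and 109 mm tall, run between adjacent legs with their top edges flush with the underside of the top and their outer faces flush with the legs' outer faces.

B is an open-topped rectangular box: outside dimensions 408×151×255 mm, with a uniform wall and base thickness of 14 mm. The base is a full 408×151 slab on the floor; four walls sit on top of the base. The front and back walls (the −y and +y sides) span the full width; the two side walls fit between them.

The open box is on top of the table.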